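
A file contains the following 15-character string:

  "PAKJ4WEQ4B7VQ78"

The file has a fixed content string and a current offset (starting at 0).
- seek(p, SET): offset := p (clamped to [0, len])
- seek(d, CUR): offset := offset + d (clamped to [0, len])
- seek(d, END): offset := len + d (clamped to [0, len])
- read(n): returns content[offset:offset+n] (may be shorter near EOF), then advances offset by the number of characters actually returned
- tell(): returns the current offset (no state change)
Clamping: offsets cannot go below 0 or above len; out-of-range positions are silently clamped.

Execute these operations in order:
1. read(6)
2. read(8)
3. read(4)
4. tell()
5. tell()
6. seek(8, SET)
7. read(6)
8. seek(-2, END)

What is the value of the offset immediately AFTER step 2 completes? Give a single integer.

Answer: 14

Derivation:
After 1 (read(6)): returned 'PAKJ4W', offset=6
After 2 (read(8)): returned 'EQ4B7VQ7', offset=14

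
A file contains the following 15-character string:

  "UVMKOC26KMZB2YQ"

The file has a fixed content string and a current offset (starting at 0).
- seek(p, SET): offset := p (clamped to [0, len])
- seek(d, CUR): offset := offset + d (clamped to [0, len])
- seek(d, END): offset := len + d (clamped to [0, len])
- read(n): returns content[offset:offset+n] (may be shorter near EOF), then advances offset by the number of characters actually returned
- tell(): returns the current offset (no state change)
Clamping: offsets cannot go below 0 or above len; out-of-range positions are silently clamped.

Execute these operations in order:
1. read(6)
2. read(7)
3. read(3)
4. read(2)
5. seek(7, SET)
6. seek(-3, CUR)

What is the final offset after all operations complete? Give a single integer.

Answer: 4

Derivation:
After 1 (read(6)): returned 'UVMKOC', offset=6
After 2 (read(7)): returned '26KMZB2', offset=13
After 3 (read(3)): returned 'YQ', offset=15
After 4 (read(2)): returned '', offset=15
After 5 (seek(7, SET)): offset=7
After 6 (seek(-3, CUR)): offset=4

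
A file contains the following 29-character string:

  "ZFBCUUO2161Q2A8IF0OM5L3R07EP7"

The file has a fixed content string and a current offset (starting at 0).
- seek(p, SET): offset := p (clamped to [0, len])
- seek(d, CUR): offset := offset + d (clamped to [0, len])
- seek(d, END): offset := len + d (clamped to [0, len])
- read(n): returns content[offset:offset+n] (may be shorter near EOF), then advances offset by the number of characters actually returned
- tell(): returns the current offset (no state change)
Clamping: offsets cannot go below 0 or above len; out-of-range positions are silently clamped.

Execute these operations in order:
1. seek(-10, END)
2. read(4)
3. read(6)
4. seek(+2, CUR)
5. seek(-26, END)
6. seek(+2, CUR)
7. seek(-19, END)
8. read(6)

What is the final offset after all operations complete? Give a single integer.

Answer: 16

Derivation:
After 1 (seek(-10, END)): offset=19
After 2 (read(4)): returned 'M5L3', offset=23
After 3 (read(6)): returned 'R07EP7', offset=29
After 4 (seek(+2, CUR)): offset=29
After 5 (seek(-26, END)): offset=3
After 6 (seek(+2, CUR)): offset=5
After 7 (seek(-19, END)): offset=10
After 8 (read(6)): returned '1Q2A8I', offset=16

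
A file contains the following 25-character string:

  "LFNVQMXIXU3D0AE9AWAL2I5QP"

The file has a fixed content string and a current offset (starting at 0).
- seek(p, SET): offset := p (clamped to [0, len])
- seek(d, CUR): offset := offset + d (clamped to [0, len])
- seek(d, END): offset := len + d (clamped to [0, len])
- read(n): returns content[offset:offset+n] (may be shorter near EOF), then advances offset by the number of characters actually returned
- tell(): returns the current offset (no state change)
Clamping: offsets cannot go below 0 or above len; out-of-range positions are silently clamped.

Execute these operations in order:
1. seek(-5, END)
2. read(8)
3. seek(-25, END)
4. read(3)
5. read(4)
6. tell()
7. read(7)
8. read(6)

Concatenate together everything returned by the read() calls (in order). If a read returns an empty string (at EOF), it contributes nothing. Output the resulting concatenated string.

Answer: 2I5QPLFNVQMXIXU3D0AE9AWAL

Derivation:
After 1 (seek(-5, END)): offset=20
After 2 (read(8)): returned '2I5QP', offset=25
After 3 (seek(-25, END)): offset=0
After 4 (read(3)): returned 'LFN', offset=3
After 5 (read(4)): returned 'VQMX', offset=7
After 6 (tell()): offset=7
After 7 (read(7)): returned 'IXU3D0A', offset=14
After 8 (read(6)): returned 'E9AWAL', offset=20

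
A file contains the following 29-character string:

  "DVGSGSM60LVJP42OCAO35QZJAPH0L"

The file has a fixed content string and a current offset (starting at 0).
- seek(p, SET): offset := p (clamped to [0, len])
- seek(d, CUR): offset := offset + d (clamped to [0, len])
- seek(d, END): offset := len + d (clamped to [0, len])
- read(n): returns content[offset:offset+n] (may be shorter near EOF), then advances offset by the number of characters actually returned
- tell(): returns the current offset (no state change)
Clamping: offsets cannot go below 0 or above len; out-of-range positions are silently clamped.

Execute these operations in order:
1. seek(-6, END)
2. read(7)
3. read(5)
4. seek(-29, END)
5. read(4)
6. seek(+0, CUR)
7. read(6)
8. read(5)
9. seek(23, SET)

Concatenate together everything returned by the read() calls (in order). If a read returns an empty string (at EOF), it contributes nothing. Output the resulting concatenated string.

After 1 (seek(-6, END)): offset=23
After 2 (read(7)): returned 'JAPH0L', offset=29
After 3 (read(5)): returned '', offset=29
After 4 (seek(-29, END)): offset=0
After 5 (read(4)): returned 'DVGS', offset=4
After 6 (seek(+0, CUR)): offset=4
After 7 (read(6)): returned 'GSM60L', offset=10
After 8 (read(5)): returned 'VJP42', offset=15
After 9 (seek(23, SET)): offset=23

Answer: JAPH0LDVGSGSM60LVJP42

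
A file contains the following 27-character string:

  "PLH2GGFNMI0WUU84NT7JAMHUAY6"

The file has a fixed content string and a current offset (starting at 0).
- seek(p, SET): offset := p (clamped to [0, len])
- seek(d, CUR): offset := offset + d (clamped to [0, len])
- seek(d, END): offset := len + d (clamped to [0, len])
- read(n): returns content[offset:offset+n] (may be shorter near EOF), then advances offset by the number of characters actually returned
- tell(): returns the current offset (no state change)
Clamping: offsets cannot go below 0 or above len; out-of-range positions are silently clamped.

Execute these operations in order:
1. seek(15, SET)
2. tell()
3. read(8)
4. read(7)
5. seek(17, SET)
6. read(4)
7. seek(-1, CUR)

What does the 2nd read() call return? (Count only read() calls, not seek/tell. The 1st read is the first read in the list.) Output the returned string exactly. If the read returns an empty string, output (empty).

After 1 (seek(15, SET)): offset=15
After 2 (tell()): offset=15
After 3 (read(8)): returned '4NT7JAMH', offset=23
After 4 (read(7)): returned 'UAY6', offset=27
After 5 (seek(17, SET)): offset=17
After 6 (read(4)): returned 'T7JA', offset=21
After 7 (seek(-1, CUR)): offset=20

Answer: UAY6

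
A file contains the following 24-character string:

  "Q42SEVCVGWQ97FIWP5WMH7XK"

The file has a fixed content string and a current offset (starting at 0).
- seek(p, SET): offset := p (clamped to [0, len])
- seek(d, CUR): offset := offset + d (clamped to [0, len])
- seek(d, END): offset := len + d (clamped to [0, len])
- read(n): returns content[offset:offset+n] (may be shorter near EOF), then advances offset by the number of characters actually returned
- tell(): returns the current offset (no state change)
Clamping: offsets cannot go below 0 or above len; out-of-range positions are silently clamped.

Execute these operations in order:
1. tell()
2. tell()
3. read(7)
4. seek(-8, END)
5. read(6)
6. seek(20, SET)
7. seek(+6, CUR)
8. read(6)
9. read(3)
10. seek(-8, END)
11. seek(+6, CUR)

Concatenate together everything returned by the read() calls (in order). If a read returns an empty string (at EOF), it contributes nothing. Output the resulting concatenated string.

Answer: Q42SEVCP5WMH7

Derivation:
After 1 (tell()): offset=0
After 2 (tell()): offset=0
After 3 (read(7)): returned 'Q42SEVC', offset=7
After 4 (seek(-8, END)): offset=16
After 5 (read(6)): returned 'P5WMH7', offset=22
After 6 (seek(20, SET)): offset=20
After 7 (seek(+6, CUR)): offset=24
After 8 (read(6)): returned '', offset=24
After 9 (read(3)): returned '', offset=24
After 10 (seek(-8, END)): offset=16
After 11 (seek(+6, CUR)): offset=22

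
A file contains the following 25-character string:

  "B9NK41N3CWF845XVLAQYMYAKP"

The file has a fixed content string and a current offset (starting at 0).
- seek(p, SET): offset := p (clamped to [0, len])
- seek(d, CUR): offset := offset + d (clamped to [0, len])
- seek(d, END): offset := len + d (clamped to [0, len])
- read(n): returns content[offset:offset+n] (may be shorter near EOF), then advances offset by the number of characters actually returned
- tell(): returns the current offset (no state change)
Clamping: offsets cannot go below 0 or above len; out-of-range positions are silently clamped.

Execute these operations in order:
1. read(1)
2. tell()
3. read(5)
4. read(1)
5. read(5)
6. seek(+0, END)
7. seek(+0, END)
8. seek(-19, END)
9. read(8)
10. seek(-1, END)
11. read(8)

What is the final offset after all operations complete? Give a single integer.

Answer: 25

Derivation:
After 1 (read(1)): returned 'B', offset=1
After 2 (tell()): offset=1
After 3 (read(5)): returned '9NK41', offset=6
After 4 (read(1)): returned 'N', offset=7
After 5 (read(5)): returned '3CWF8', offset=12
After 6 (seek(+0, END)): offset=25
After 7 (seek(+0, END)): offset=25
After 8 (seek(-19, END)): offset=6
After 9 (read(8)): returned 'N3CWF845', offset=14
After 10 (seek(-1, END)): offset=24
After 11 (read(8)): returned 'P', offset=25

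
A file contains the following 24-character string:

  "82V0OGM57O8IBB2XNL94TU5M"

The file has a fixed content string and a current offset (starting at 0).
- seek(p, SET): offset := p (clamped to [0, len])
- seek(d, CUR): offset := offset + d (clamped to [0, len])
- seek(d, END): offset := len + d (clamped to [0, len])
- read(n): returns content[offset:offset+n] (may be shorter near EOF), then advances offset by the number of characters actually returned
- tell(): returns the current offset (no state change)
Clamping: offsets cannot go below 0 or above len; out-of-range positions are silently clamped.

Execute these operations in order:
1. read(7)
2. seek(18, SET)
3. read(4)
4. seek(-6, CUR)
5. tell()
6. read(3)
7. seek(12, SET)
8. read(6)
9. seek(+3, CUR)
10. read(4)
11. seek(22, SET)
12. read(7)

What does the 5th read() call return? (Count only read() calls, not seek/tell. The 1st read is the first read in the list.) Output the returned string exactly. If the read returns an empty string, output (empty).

After 1 (read(7)): returned '82V0OGM', offset=7
After 2 (seek(18, SET)): offset=18
After 3 (read(4)): returned '94TU', offset=22
After 4 (seek(-6, CUR)): offset=16
After 5 (tell()): offset=16
After 6 (read(3)): returned 'NL9', offset=19
After 7 (seek(12, SET)): offset=12
After 8 (read(6)): returned 'BB2XNL', offset=18
After 9 (seek(+3, CUR)): offset=21
After 10 (read(4)): returned 'U5M', offset=24
After 11 (seek(22, SET)): offset=22
After 12 (read(7)): returned '5M', offset=24

Answer: U5M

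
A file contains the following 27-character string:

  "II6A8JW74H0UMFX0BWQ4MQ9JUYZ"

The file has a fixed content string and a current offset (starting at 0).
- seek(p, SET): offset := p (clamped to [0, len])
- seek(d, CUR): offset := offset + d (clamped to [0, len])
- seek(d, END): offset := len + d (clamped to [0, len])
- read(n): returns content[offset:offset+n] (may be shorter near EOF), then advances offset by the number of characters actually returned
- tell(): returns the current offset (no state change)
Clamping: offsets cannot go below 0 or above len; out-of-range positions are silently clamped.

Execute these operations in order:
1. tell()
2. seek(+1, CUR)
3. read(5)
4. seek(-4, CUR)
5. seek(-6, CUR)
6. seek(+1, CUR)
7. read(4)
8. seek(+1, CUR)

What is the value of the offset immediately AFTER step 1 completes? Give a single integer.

Answer: 0

Derivation:
After 1 (tell()): offset=0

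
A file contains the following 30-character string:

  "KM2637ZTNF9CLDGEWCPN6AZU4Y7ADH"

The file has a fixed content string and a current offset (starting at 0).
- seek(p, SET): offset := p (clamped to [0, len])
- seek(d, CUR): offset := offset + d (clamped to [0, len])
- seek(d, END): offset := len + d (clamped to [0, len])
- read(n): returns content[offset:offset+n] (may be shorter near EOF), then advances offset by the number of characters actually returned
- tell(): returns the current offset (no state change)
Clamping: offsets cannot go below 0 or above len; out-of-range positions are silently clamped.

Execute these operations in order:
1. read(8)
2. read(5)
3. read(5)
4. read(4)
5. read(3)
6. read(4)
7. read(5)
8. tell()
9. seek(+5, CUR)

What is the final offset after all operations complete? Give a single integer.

After 1 (read(8)): returned 'KM2637ZT', offset=8
After 2 (read(5)): returned 'NF9CL', offset=13
After 3 (read(5)): returned 'DGEWC', offset=18
After 4 (read(4)): returned 'PN6A', offset=22
After 5 (read(3)): returned 'ZU4', offset=25
After 6 (read(4)): returned 'Y7AD', offset=29
After 7 (read(5)): returned 'H', offset=30
After 8 (tell()): offset=30
After 9 (seek(+5, CUR)): offset=30

Answer: 30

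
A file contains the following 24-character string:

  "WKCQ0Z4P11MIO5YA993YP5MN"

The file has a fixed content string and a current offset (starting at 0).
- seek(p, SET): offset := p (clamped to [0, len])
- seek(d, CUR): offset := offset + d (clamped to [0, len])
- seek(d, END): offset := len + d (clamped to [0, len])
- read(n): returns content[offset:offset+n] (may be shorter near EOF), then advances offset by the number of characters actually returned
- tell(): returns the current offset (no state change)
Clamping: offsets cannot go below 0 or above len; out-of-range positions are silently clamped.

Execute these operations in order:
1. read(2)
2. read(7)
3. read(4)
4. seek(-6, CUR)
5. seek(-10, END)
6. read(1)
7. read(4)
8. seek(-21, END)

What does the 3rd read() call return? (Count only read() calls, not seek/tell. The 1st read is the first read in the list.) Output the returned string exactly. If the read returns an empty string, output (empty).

Answer: 1MIO

Derivation:
After 1 (read(2)): returned 'WK', offset=2
After 2 (read(7)): returned 'CQ0Z4P1', offset=9
After 3 (read(4)): returned '1MIO', offset=13
After 4 (seek(-6, CUR)): offset=7
After 5 (seek(-10, END)): offset=14
After 6 (read(1)): returned 'Y', offset=15
After 7 (read(4)): returned 'A993', offset=19
After 8 (seek(-21, END)): offset=3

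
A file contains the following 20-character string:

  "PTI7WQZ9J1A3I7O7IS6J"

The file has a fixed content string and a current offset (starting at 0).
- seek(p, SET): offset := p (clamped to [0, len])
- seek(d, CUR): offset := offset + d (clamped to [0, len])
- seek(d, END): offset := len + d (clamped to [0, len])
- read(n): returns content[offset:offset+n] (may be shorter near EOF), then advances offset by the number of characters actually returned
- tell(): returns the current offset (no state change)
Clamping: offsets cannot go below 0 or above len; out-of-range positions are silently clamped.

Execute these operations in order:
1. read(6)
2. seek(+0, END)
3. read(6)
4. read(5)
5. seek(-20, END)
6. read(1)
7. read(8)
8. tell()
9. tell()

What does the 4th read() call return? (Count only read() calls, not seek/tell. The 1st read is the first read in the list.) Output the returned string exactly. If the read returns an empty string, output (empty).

After 1 (read(6)): returned 'PTI7WQ', offset=6
After 2 (seek(+0, END)): offset=20
After 3 (read(6)): returned '', offset=20
After 4 (read(5)): returned '', offset=20
After 5 (seek(-20, END)): offset=0
After 6 (read(1)): returned 'P', offset=1
After 7 (read(8)): returned 'TI7WQZ9J', offset=9
After 8 (tell()): offset=9
After 9 (tell()): offset=9

Answer: P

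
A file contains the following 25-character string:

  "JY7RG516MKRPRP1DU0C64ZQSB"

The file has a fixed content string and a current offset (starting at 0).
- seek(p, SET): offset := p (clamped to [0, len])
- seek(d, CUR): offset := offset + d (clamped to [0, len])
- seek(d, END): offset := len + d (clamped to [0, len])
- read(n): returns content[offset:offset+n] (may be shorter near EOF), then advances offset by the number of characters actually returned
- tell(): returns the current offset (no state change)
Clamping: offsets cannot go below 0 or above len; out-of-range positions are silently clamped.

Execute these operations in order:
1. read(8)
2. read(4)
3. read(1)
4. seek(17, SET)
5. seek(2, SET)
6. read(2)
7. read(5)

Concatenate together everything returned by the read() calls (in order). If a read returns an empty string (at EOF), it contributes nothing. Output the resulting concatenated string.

After 1 (read(8)): returned 'JY7RG516', offset=8
After 2 (read(4)): returned 'MKRP', offset=12
After 3 (read(1)): returned 'R', offset=13
After 4 (seek(17, SET)): offset=17
After 5 (seek(2, SET)): offset=2
After 6 (read(2)): returned '7R', offset=4
After 7 (read(5)): returned 'G516M', offset=9

Answer: JY7RG516MKRPR7RG516M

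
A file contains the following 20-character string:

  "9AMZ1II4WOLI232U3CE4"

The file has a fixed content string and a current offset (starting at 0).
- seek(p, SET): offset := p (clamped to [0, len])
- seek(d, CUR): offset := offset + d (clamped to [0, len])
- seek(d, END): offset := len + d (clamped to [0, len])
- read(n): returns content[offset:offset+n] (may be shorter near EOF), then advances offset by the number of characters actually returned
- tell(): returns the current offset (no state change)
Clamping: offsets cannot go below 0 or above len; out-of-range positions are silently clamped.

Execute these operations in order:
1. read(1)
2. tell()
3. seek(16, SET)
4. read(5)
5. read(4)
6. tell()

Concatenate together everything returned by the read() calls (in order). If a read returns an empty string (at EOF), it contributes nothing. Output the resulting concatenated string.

Answer: 93CE4

Derivation:
After 1 (read(1)): returned '9', offset=1
After 2 (tell()): offset=1
After 3 (seek(16, SET)): offset=16
After 4 (read(5)): returned '3CE4', offset=20
After 5 (read(4)): returned '', offset=20
After 6 (tell()): offset=20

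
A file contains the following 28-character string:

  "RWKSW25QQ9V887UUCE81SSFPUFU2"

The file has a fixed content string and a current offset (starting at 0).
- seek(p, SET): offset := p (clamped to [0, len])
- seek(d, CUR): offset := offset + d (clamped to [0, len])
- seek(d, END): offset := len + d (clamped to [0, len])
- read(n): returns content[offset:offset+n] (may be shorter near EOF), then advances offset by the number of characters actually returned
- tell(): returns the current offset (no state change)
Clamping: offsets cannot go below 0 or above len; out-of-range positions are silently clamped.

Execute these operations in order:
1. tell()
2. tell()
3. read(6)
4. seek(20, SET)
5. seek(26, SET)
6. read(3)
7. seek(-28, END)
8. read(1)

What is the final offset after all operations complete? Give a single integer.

Answer: 1

Derivation:
After 1 (tell()): offset=0
After 2 (tell()): offset=0
After 3 (read(6)): returned 'RWKSW2', offset=6
After 4 (seek(20, SET)): offset=20
After 5 (seek(26, SET)): offset=26
After 6 (read(3)): returned 'U2', offset=28
After 7 (seek(-28, END)): offset=0
After 8 (read(1)): returned 'R', offset=1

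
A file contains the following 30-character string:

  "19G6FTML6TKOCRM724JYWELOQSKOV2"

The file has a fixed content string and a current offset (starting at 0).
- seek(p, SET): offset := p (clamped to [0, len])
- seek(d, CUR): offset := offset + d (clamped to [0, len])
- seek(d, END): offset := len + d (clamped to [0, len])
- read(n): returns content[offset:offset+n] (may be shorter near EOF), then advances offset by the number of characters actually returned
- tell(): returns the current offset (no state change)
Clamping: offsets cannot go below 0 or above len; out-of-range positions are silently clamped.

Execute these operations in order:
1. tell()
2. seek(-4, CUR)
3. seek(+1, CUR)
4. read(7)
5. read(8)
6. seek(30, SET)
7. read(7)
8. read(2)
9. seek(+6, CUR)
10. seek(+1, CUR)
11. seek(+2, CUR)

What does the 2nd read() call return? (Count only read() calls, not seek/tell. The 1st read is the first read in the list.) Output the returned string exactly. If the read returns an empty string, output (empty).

After 1 (tell()): offset=0
After 2 (seek(-4, CUR)): offset=0
After 3 (seek(+1, CUR)): offset=1
After 4 (read(7)): returned '9G6FTML', offset=8
After 5 (read(8)): returned '6TKOCRM7', offset=16
After 6 (seek(30, SET)): offset=30
After 7 (read(7)): returned '', offset=30
After 8 (read(2)): returned '', offset=30
After 9 (seek(+6, CUR)): offset=30
After 10 (seek(+1, CUR)): offset=30
After 11 (seek(+2, CUR)): offset=30

Answer: 6TKOCRM7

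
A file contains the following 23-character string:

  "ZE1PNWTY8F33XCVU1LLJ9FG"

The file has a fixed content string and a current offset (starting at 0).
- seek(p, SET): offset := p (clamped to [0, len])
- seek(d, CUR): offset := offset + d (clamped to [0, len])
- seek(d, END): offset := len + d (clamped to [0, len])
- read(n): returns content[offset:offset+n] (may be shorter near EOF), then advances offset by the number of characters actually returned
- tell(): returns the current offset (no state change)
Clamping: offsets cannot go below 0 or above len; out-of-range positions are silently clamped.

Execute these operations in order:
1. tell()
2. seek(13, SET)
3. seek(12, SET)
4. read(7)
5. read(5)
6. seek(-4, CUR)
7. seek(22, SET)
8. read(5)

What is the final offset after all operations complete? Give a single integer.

After 1 (tell()): offset=0
After 2 (seek(13, SET)): offset=13
After 3 (seek(12, SET)): offset=12
After 4 (read(7)): returned 'XCVU1LL', offset=19
After 5 (read(5)): returned 'J9FG', offset=23
After 6 (seek(-4, CUR)): offset=19
After 7 (seek(22, SET)): offset=22
After 8 (read(5)): returned 'G', offset=23

Answer: 23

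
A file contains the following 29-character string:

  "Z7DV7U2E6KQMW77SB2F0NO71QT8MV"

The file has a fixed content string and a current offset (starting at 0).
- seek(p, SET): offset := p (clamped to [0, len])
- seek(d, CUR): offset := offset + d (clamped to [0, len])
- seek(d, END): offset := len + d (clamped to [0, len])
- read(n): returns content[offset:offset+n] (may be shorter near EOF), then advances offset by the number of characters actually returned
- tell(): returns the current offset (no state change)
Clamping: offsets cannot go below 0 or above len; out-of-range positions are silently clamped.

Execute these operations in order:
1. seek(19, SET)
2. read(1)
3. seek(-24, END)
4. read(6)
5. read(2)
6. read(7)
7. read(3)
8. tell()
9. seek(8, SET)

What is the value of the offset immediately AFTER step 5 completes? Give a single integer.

After 1 (seek(19, SET)): offset=19
After 2 (read(1)): returned '0', offset=20
After 3 (seek(-24, END)): offset=5
After 4 (read(6)): returned 'U2E6KQ', offset=11
After 5 (read(2)): returned 'MW', offset=13

Answer: 13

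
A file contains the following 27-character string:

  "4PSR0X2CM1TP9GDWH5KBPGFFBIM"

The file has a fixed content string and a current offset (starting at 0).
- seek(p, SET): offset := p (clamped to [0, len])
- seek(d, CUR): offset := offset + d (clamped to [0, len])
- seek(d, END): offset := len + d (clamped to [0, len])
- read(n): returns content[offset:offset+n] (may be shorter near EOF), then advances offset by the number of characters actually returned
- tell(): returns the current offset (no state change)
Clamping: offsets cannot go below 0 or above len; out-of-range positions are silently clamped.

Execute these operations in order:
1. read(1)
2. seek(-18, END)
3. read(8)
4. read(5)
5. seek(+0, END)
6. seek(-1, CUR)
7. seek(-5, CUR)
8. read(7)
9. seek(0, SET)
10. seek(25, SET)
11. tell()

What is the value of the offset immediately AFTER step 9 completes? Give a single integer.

Answer: 0

Derivation:
After 1 (read(1)): returned '4', offset=1
After 2 (seek(-18, END)): offset=9
After 3 (read(8)): returned '1TP9GDWH', offset=17
After 4 (read(5)): returned '5KBPG', offset=22
After 5 (seek(+0, END)): offset=27
After 6 (seek(-1, CUR)): offset=26
After 7 (seek(-5, CUR)): offset=21
After 8 (read(7)): returned 'GFFBIM', offset=27
After 9 (seek(0, SET)): offset=0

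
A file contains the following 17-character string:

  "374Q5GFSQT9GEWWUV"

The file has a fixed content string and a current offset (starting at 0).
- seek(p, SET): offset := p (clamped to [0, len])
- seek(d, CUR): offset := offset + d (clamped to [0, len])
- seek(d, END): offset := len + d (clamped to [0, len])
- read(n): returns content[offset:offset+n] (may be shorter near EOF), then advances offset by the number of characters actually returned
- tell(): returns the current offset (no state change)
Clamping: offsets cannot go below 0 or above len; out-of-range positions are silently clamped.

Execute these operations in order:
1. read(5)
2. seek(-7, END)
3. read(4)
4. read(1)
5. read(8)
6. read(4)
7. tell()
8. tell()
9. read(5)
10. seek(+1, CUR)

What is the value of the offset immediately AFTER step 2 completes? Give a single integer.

Answer: 10

Derivation:
After 1 (read(5)): returned '374Q5', offset=5
After 2 (seek(-7, END)): offset=10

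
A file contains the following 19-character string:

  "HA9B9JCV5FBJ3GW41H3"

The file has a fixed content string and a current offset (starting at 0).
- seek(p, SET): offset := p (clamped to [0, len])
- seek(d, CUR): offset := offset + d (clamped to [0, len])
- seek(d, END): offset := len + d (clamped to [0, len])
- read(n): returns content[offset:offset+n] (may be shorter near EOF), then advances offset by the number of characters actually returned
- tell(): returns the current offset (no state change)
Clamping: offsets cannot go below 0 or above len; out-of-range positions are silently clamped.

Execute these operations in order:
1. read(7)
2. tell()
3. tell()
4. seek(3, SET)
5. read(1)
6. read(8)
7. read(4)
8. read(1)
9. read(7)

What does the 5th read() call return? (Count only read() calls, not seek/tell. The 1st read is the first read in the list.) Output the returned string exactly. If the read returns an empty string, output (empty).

Answer: 1

Derivation:
After 1 (read(7)): returned 'HA9B9JC', offset=7
After 2 (tell()): offset=7
After 3 (tell()): offset=7
After 4 (seek(3, SET)): offset=3
After 5 (read(1)): returned 'B', offset=4
After 6 (read(8)): returned '9JCV5FBJ', offset=12
After 7 (read(4)): returned '3GW4', offset=16
After 8 (read(1)): returned '1', offset=17
After 9 (read(7)): returned 'H3', offset=19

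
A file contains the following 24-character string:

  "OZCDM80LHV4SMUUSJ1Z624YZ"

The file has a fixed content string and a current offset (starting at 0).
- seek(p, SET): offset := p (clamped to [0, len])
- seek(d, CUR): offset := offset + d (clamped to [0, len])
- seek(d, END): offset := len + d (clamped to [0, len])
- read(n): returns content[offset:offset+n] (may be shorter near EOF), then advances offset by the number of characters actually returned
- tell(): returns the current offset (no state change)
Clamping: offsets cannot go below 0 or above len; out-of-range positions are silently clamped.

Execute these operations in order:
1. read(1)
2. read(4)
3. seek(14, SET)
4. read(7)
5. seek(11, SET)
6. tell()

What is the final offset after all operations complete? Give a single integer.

After 1 (read(1)): returned 'O', offset=1
After 2 (read(4)): returned 'ZCDM', offset=5
After 3 (seek(14, SET)): offset=14
After 4 (read(7)): returned 'USJ1Z62', offset=21
After 5 (seek(11, SET)): offset=11
After 6 (tell()): offset=11

Answer: 11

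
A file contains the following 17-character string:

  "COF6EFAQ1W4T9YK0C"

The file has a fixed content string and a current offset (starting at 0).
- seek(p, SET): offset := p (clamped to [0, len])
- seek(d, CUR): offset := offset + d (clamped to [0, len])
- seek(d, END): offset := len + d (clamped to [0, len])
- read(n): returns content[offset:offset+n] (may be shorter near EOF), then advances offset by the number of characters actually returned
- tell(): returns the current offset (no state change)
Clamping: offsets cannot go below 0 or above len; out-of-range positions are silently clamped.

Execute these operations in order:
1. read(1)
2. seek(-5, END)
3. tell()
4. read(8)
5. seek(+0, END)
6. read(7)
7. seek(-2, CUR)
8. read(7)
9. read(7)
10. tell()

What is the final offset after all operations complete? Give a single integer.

Answer: 17

Derivation:
After 1 (read(1)): returned 'C', offset=1
After 2 (seek(-5, END)): offset=12
After 3 (tell()): offset=12
After 4 (read(8)): returned '9YK0C', offset=17
After 5 (seek(+0, END)): offset=17
After 6 (read(7)): returned '', offset=17
After 7 (seek(-2, CUR)): offset=15
After 8 (read(7)): returned '0C', offset=17
After 9 (read(7)): returned '', offset=17
After 10 (tell()): offset=17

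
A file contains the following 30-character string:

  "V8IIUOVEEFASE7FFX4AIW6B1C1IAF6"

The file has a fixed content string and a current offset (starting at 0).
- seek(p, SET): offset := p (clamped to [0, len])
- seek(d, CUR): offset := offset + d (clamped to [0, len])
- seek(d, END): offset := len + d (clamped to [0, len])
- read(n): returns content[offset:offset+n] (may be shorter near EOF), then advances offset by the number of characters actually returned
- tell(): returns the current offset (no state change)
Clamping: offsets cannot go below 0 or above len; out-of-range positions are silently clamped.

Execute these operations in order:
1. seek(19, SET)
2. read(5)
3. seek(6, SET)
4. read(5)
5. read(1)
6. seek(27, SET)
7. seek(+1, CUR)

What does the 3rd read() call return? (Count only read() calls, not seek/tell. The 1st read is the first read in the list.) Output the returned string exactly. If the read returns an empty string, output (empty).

Answer: S

Derivation:
After 1 (seek(19, SET)): offset=19
After 2 (read(5)): returned 'IW6B1', offset=24
After 3 (seek(6, SET)): offset=6
After 4 (read(5)): returned 'VEEFA', offset=11
After 5 (read(1)): returned 'S', offset=12
After 6 (seek(27, SET)): offset=27
After 7 (seek(+1, CUR)): offset=28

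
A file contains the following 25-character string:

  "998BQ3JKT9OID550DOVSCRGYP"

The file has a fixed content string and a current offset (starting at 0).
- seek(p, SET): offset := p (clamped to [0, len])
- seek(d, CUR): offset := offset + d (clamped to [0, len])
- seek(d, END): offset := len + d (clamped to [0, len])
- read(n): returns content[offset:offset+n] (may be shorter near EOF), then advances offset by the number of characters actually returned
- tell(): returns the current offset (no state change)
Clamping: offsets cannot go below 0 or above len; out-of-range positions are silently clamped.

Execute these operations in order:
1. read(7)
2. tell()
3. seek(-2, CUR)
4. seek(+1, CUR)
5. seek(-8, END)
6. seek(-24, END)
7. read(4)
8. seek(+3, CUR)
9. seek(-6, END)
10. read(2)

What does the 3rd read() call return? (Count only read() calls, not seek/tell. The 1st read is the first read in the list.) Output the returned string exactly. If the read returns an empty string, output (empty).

After 1 (read(7)): returned '998BQ3J', offset=7
After 2 (tell()): offset=7
After 3 (seek(-2, CUR)): offset=5
After 4 (seek(+1, CUR)): offset=6
After 5 (seek(-8, END)): offset=17
After 6 (seek(-24, END)): offset=1
After 7 (read(4)): returned '98BQ', offset=5
After 8 (seek(+3, CUR)): offset=8
After 9 (seek(-6, END)): offset=19
After 10 (read(2)): returned 'SC', offset=21

Answer: SC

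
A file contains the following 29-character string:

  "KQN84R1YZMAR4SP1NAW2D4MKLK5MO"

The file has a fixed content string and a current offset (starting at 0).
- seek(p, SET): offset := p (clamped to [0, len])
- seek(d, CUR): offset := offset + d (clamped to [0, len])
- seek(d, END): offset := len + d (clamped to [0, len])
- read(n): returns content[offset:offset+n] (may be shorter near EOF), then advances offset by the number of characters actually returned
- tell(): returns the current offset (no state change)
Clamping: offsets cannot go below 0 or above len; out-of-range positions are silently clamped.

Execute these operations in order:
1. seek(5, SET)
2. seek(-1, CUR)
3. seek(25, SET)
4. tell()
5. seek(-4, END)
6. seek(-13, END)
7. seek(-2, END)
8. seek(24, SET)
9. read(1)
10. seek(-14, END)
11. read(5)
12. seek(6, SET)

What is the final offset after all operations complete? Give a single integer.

Answer: 6

Derivation:
After 1 (seek(5, SET)): offset=5
After 2 (seek(-1, CUR)): offset=4
After 3 (seek(25, SET)): offset=25
After 4 (tell()): offset=25
After 5 (seek(-4, END)): offset=25
After 6 (seek(-13, END)): offset=16
After 7 (seek(-2, END)): offset=27
After 8 (seek(24, SET)): offset=24
After 9 (read(1)): returned 'L', offset=25
After 10 (seek(-14, END)): offset=15
After 11 (read(5)): returned '1NAW2', offset=20
After 12 (seek(6, SET)): offset=6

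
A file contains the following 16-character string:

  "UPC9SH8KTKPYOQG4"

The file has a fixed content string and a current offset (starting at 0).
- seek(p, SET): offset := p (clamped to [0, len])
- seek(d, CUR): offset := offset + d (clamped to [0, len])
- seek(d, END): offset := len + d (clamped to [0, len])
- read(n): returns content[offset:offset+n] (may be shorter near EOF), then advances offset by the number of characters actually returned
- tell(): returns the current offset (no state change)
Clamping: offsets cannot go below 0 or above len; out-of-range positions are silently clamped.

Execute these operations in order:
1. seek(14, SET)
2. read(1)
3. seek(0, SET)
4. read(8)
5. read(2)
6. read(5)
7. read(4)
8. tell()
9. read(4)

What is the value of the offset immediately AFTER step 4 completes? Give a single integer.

Answer: 8

Derivation:
After 1 (seek(14, SET)): offset=14
After 2 (read(1)): returned 'G', offset=15
After 3 (seek(0, SET)): offset=0
After 4 (read(8)): returned 'UPC9SH8K', offset=8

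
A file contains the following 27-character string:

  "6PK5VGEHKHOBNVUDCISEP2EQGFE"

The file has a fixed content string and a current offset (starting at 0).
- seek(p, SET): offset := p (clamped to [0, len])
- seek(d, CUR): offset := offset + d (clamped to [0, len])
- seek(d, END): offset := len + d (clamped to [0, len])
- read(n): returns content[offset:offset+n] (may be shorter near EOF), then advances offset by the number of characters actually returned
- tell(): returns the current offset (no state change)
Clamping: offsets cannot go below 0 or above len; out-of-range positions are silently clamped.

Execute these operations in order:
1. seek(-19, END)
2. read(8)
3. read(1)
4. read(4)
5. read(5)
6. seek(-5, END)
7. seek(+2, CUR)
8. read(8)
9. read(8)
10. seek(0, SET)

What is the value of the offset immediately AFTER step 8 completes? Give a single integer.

After 1 (seek(-19, END)): offset=8
After 2 (read(8)): returned 'KHOBNVUD', offset=16
After 3 (read(1)): returned 'C', offset=17
After 4 (read(4)): returned 'ISEP', offset=21
After 5 (read(5)): returned '2EQGF', offset=26
After 6 (seek(-5, END)): offset=22
After 7 (seek(+2, CUR)): offset=24
After 8 (read(8)): returned 'GFE', offset=27

Answer: 27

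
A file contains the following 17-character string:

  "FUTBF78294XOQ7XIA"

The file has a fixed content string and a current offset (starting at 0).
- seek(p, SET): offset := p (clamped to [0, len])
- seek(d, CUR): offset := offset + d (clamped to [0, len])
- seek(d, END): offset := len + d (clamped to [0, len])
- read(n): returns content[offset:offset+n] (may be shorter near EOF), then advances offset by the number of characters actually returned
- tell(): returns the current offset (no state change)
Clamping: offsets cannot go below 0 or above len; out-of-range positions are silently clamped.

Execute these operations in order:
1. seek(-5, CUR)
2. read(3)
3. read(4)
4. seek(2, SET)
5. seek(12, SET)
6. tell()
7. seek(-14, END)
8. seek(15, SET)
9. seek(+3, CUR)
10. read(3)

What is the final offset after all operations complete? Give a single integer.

Answer: 17

Derivation:
After 1 (seek(-5, CUR)): offset=0
After 2 (read(3)): returned 'FUT', offset=3
After 3 (read(4)): returned 'BF78', offset=7
After 4 (seek(2, SET)): offset=2
After 5 (seek(12, SET)): offset=12
After 6 (tell()): offset=12
After 7 (seek(-14, END)): offset=3
After 8 (seek(15, SET)): offset=15
After 9 (seek(+3, CUR)): offset=17
After 10 (read(3)): returned '', offset=17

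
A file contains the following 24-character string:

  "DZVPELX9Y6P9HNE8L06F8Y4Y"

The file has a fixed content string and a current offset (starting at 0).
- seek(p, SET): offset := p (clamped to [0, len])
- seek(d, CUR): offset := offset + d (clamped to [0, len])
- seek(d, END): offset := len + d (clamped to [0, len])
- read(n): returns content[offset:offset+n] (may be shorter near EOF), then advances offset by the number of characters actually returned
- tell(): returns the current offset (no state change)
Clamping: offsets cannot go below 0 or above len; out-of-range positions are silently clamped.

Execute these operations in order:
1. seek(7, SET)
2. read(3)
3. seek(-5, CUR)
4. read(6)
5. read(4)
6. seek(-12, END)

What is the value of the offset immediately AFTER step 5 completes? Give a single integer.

After 1 (seek(7, SET)): offset=7
After 2 (read(3)): returned '9Y6', offset=10
After 3 (seek(-5, CUR)): offset=5
After 4 (read(6)): returned 'LX9Y6P', offset=11
After 5 (read(4)): returned '9HNE', offset=15

Answer: 15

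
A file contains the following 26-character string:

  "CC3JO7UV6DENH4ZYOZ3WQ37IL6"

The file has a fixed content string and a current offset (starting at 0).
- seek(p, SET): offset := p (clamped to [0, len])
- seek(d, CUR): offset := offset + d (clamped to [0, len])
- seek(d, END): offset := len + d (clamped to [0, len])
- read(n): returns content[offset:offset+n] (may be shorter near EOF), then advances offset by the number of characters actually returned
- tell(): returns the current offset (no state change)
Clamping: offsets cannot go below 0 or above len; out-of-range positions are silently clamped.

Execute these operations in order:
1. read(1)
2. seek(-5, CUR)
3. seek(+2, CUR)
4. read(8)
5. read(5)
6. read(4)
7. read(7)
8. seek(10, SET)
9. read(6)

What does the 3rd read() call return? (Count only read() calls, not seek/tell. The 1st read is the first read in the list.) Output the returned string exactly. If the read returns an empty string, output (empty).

Answer: ENH4Z

Derivation:
After 1 (read(1)): returned 'C', offset=1
After 2 (seek(-5, CUR)): offset=0
After 3 (seek(+2, CUR)): offset=2
After 4 (read(8)): returned '3JO7UV6D', offset=10
After 5 (read(5)): returned 'ENH4Z', offset=15
After 6 (read(4)): returned 'YOZ3', offset=19
After 7 (read(7)): returned 'WQ37IL6', offset=26
After 8 (seek(10, SET)): offset=10
After 9 (read(6)): returned 'ENH4ZY', offset=16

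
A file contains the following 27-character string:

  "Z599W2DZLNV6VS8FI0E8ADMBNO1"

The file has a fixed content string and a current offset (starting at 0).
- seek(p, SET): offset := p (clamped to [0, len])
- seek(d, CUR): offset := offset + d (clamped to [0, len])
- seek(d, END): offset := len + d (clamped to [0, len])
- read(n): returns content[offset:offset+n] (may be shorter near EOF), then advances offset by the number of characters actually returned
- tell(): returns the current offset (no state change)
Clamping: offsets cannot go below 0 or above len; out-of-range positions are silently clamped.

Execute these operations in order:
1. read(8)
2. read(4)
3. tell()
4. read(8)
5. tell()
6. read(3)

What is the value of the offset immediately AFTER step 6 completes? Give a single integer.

Answer: 23

Derivation:
After 1 (read(8)): returned 'Z599W2DZ', offset=8
After 2 (read(4)): returned 'LNV6', offset=12
After 3 (tell()): offset=12
After 4 (read(8)): returned 'VS8FI0E8', offset=20
After 5 (tell()): offset=20
After 6 (read(3)): returned 'ADM', offset=23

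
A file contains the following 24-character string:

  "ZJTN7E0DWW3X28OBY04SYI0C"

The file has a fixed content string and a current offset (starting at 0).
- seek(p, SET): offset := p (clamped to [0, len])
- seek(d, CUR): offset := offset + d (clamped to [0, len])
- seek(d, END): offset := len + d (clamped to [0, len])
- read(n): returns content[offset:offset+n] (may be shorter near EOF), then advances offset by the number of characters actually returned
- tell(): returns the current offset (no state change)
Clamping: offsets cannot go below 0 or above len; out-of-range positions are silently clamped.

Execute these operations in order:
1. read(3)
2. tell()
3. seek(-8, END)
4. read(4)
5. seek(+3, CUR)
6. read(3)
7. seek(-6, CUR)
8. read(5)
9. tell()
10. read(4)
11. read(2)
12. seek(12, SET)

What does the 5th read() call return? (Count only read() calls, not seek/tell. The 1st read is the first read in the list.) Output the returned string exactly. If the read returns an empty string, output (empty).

Answer: C

Derivation:
After 1 (read(3)): returned 'ZJT', offset=3
After 2 (tell()): offset=3
After 3 (seek(-8, END)): offset=16
After 4 (read(4)): returned 'Y04S', offset=20
After 5 (seek(+3, CUR)): offset=23
After 6 (read(3)): returned 'C', offset=24
After 7 (seek(-6, CUR)): offset=18
After 8 (read(5)): returned '4SYI0', offset=23
After 9 (tell()): offset=23
After 10 (read(4)): returned 'C', offset=24
After 11 (read(2)): returned '', offset=24
After 12 (seek(12, SET)): offset=12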